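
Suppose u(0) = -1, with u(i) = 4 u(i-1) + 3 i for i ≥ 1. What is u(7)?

5453

u(1) = 4·(-1) + 3 = -1
u(2) = 4·(-1) + 6 = 2
u(3) = 4·2 + 9 = 17
u(4) = 4·17 + 12 = 80
u(5) = 4·80 + 15 = 335
u(6) = 4·335 + 18 = 1358
u(7) = 4·1358 + 21 = 5453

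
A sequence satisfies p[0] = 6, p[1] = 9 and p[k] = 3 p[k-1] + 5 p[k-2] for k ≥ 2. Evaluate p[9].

p[2] = 3·9 + 5·6 = 57
p[3] = 3·57 + 5·9 = 216
p[4] = 3·216 + 5·57 = 933
p[5] = 3·933 + 5·216 = 3879
p[6] = 3·3879 + 5·933 = 16302
p[7] = 3·16302 + 5·3879 = 68301
p[8] = 3·68301 + 5·16302 = 286413
p[9] = 3·286413 + 5·68301 = 1200744

1200744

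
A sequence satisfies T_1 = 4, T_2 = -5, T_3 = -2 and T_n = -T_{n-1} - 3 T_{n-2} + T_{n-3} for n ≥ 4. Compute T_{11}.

T_4 = -(-2) - 3·(-5) + 4 = 21
T_5 = -21 - 3·(-2) + (-5) = -20
T_6 = -(-20) - 3·21 + (-2) = -45
T_7 = -(-45) - 3·(-20) + 21 = 126
T_8 = -126 - 3·(-45) + (-20) = -11
T_9 = -(-11) - 3·126 + (-45) = -412
T_{10} = -(-412) - 3·(-11) + 126 = 571
T_{11} = -571 - 3·(-412) + (-11) = 654

654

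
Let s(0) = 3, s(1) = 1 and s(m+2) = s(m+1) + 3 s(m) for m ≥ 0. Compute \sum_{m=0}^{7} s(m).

s(2) = 1 + 3(3) = 10
s(3) = 10 + 3(1) = 13
s(4) = 13 + 3(10) = 43
s(5) = 43 + 3(13) = 82
s(6) = 82 + 3(43) = 211
s(7) = 211 + 3(82) = 457
Sum = 3 + 1 + 10 + 13 + 43 + 82 + 211 + 457 = 820

820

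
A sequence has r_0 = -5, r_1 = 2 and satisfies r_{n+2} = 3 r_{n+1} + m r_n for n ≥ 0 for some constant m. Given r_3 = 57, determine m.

r_2 = 6 - 5m
r_3 = 18 - 13m
So 18 - 13m = 57, giving m = -3.

-3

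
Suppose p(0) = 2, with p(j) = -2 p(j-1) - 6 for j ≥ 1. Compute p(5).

-130

p(1) = -2(2) - 6 = -10
p(2) = -2(-10) - 6 = 14
p(3) = -2(14) - 6 = -34
p(4) = -2(-34) - 6 = 62
p(5) = -2(62) - 6 = -130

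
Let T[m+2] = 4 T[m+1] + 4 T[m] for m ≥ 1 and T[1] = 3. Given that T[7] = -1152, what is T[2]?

Let T[2] = v.
T[3] = 12 + 4v
T[4] = 48 + 20v
T[5] = 240 + 96v
T[6] = 1152 + 464v
T[7] = 5568 + 2240v
So 5568 + 2240v = -1152, giving v = -3.

-3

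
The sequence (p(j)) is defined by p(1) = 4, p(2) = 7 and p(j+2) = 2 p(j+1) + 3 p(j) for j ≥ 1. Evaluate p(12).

487153

p(3) = 2*7 + 3*4 = 26
p(4) = 2*26 + 3*7 = 73
p(5) = 2*73 + 3*26 = 224
p(6) = 2*224 + 3*73 = 667
p(7) = 2*667 + 3*224 = 2006
p(8) = 2*2006 + 3*667 = 6013
p(9) = 2*6013 + 3*2006 = 18044
p(10) = 2*18044 + 3*6013 = 54127
p(11) = 2*54127 + 3*18044 = 162386
p(12) = 2*162386 + 3*54127 = 487153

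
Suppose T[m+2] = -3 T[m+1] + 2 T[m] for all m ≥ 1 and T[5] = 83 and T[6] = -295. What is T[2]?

-1

Rearranging, T[m-2] = (T[m] + 3 T[m-1]) / 2.
T[4] = (-295 + 3(83)) / 2 = -46/2 = -23
T[3] = (83 + 3(-23)) / 2 = 14/2 = 7
T[2] = (-23 + 3(7)) / 2 = -2/2 = -1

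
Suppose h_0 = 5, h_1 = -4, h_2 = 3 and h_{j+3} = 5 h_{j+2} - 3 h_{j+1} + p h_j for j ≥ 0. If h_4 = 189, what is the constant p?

3

h_3 = 27 + 5p
h_4 = 126 + 21p
So 126 + 21p = 189, giving p = 3.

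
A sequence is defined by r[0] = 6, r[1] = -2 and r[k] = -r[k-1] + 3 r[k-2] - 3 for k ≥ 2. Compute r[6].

r[2] = -(-2) + 3·6 - 3 = 17
r[3] = -17 + 3·(-2) - 3 = -26
r[4] = -(-26) + 3·17 - 3 = 74
r[5] = -74 + 3·(-26) - 3 = -155
r[6] = -(-155) + 3·74 - 3 = 374

374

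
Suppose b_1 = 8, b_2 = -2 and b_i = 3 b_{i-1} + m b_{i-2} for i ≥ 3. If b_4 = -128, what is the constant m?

-5

b_3 = -6 + 8m
b_4 = -18 + 22m
So -18 + 22m = -128, giving m = -5.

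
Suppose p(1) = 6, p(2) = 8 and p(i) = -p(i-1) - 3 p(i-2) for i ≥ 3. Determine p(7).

-146

p(3) = -8 - 3*6 = -26
p(4) = -(-26) - 3*8 = 2
p(5) = -2 - 3*(-26) = 76
p(6) = -76 - 3*2 = -82
p(7) = -(-82) - 3*76 = -146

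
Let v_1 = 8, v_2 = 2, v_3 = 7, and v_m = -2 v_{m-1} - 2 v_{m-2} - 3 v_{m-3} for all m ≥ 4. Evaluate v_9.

v_4 = -2·7 - 2·2 - 3·8 = -42
v_5 = -2·(-42) - 2·7 - 3·2 = 64
v_6 = -2·64 - 2·(-42) - 3·7 = -65
v_7 = -2·(-65) - 2·64 - 3·(-42) = 128
v_8 = -2·128 - 2·(-65) - 3·64 = -318
v_9 = -2·(-318) - 2·128 - 3·(-65) = 575

575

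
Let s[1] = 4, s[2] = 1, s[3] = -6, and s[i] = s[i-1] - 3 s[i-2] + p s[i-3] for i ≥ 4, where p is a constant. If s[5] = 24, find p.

s[4] = -9 + 4p
s[5] = 9 + 5p
So 9 + 5p = 24, giving p = 3.

3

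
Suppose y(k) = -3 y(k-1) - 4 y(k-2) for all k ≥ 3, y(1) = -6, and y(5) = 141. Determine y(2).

Let y(2) = w.
y(3) = 24 - 3w
y(4) = -72 + 5w
y(5) = 120 - 3w
So 120 - 3w = 141, giving w = -7.

-7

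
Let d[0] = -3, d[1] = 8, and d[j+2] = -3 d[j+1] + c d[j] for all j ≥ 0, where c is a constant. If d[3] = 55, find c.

-1

d[2] = -24 - 3c
d[3] = 72 + 17c
So 72 + 17c = 55, giving c = -1.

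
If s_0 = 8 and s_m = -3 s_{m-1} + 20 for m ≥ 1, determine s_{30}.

617673396283952

The fixed point is 20/(1 + 3) = 5, so s_m - 5 = -3(s_{m-1} - 5).
Hence s_m = 3·(-3)^m + 5.
s_{30} = 3·(-3)^{30} + 5 = 3·205891132094649 + 5 = 617673396283952.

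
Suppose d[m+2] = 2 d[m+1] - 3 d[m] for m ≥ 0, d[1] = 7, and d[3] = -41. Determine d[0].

Let d[0] = x.
d[2] = 14 - 3x
d[3] = 7 - 6x
So 7 - 6x = -41, giving x = 8.

8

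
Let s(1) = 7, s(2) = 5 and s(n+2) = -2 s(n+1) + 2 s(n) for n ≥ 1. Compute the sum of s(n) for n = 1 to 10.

-198

s(3) = -2·5 + 2·7 = 4
s(4) = -2·4 + 2·5 = 2
s(5) = -2·2 + 2·4 = 4
s(6) = -2·4 + 2·2 = -4
s(7) = -2·(-4) + 2·4 = 16
s(8) = -2·16 + 2·(-4) = -40
s(9) = -2·(-40) + 2·16 = 112
s(10) = -2·112 + 2·(-40) = -304
Sum = 7 + 5 + 4 + 2 + 4 + (-4) + 16 + (-40) + 112 + (-304) = -198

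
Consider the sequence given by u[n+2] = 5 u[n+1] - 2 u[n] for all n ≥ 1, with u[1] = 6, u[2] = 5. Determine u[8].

23615

u[3] = 5*5 - 2*6 = 13
u[4] = 5*13 - 2*5 = 55
u[5] = 5*55 - 2*13 = 249
u[6] = 5*249 - 2*55 = 1135
u[7] = 5*1135 - 2*249 = 5177
u[8] = 5*5177 - 2*1135 = 23615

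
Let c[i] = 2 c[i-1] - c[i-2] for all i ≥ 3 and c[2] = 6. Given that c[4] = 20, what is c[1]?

-1

Let c[1] = y.
c[3] = 12 - y
c[4] = 18 - 2y
So 18 - 2y = 20, giving y = -1.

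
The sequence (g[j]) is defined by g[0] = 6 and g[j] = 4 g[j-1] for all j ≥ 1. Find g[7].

98304

g[1] = 4(6) = 24
g[2] = 4(24) = 96
g[3] = 4(96) = 384
g[4] = 4(384) = 1536
g[5] = 4(1536) = 6144
g[6] = 4(6144) = 24576
g[7] = 4(24576) = 98304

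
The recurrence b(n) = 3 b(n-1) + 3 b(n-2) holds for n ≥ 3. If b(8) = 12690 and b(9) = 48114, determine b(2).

Rearranging, b(n-2) = (b(n) - 3 b(n-1)) / 3.
b(7) = (48114 - 3(12690)) / 3 = 10044/3 = 3348
b(6) = (12690 - 3(3348)) / 3 = 2646/3 = 882
b(5) = (3348 - 3(882)) / 3 = 702/3 = 234
b(4) = (882 - 3(234)) / 3 = 180/3 = 60
b(3) = (234 - 3(60)) / 3 = 54/3 = 18
b(2) = (60 - 3(18)) / 3 = 6/3 = 2

2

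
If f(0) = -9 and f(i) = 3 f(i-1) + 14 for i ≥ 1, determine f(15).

The fixed point is 14/(1 - 3) = -7, so f(i) + 7 = 3(f(i-1) + 7).
Hence f(i) = -2·3^i - 7.
f(15) = -2·3^{15} - 7 = -2·14348907 - 7 = -28697821.

-28697821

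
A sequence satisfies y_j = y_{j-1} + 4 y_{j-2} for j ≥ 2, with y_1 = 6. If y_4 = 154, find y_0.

Let y_0 = v.
y_2 = 6 + 4v
y_3 = 30 + 4v
y_4 = 54 + 20v
So 54 + 20v = 154, giving v = 5.

5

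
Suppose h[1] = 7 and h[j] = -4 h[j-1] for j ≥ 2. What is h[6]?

-7168

h[2] = -4*7 = -28
h[3] = -4*(-28) = 112
h[4] = -4*112 = -448
h[5] = -4*(-448) = 1792
h[6] = -4*1792 = -7168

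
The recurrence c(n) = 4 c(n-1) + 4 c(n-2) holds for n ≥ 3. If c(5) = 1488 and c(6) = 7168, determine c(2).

Rearranging, c(n-2) = (c(n) - 4 c(n-1)) / 4.
c(4) = (7168 - 4(1488)) / 4 = 1216/4 = 304
c(3) = (1488 - 4(304)) / 4 = 272/4 = 68
c(2) = (304 - 4(68)) / 4 = 32/4 = 8

8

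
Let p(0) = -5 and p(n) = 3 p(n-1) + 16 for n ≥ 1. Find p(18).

The fixed point is 16/(1 - 3) = -8, so p(n) + 8 = 3(p(n-1) + 8).
Hence p(n) = 3·3^n - 8.
p(18) = 3·3^{18} - 8 = 3·387420489 - 8 = 1162261459.

1162261459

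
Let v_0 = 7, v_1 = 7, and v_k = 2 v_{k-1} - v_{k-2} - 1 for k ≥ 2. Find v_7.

v_2 = 2·7 - 7 - 1 = 6
v_3 = 2·6 - 7 - 1 = 4
v_4 = 2·4 - 6 - 1 = 1
v_5 = 2·1 - 4 - 1 = -3
v_6 = 2·(-3) - 1 - 1 = -8
v_7 = 2·(-8) - (-3) - 1 = -14

-14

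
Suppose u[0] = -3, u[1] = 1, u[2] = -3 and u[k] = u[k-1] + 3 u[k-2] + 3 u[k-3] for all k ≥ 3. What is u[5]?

-51

u[3] = (-3) + 3(1) + 3(-3) = -9
u[4] = (-9) + 3(-3) + 3(1) = -15
u[5] = (-15) + 3(-9) + 3(-3) = -51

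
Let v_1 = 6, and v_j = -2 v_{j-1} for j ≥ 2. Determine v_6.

-192

v_2 = -2*6 = -12
v_3 = -2*(-12) = 24
v_4 = -2*24 = -48
v_5 = -2*(-48) = 96
v_6 = -2*96 = -192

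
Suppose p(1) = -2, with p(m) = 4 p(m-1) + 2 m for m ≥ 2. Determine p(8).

p(2) = 4(-2) + 4 = -4
p(3) = 4(-4) + 6 = -10
p(4) = 4(-10) + 8 = -32
p(5) = 4(-32) + 10 = -118
p(6) = 4(-118) + 12 = -460
p(7) = 4(-460) + 14 = -1826
p(8) = 4(-1826) + 16 = -7288

-7288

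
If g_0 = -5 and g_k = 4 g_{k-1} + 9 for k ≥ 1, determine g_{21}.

-8796093022211

The fixed point is 9/(1 - 4) = -3, so g_k + 3 = 4(g_{k-1} + 3).
Hence g_k = -2·4^k - 3.
g_{21} = -2·4^{21} - 3 = -2·4398046511104 - 3 = -8796093022211.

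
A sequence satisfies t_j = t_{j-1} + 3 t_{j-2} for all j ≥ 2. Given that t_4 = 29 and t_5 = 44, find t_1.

-1

Rearranging, t_{j-2} = (t_j - t_{j-1}) / 3.
t_3 = (44 - 29) / 3 = 15/3 = 5
t_2 = (29 - 5) / 3 = 24/3 = 8
t_1 = (5 - 8) / 3 = -3/3 = -1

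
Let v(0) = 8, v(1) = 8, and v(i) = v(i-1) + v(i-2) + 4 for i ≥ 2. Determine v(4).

v(2) = 8 + 8 + 4 = 20
v(3) = 20 + 8 + 4 = 32
v(4) = 32 + 20 + 4 = 56

56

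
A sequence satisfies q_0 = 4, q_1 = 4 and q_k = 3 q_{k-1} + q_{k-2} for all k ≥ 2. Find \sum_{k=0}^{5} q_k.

q_2 = 3·4 + 4 = 16
q_3 = 3·16 + 4 = 52
q_4 = 3·52 + 16 = 172
q_5 = 3·172 + 52 = 568
Sum = 4 + 4 + 16 + 52 + 172 + 568 = 816

816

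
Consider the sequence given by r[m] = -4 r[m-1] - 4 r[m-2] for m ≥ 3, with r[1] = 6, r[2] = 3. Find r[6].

r[3] = -4(3) - 4(6) = -36
r[4] = -4(-36) - 4(3) = 132
r[5] = -4(132) - 4(-36) = -384
r[6] = -4(-384) - 4(132) = 1008

1008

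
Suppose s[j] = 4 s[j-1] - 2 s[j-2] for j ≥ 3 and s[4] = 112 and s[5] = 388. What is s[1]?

-7

Rearranging, s[j-2] = (s[j] - 4 s[j-1]) / -2.
s[3] = (388 - 4*112) / -2 = -60/-2 = 30
s[2] = (112 - 4*30) / -2 = -8/-2 = 4
s[1] = (30 - 4*4) / -2 = 14/-2 = -7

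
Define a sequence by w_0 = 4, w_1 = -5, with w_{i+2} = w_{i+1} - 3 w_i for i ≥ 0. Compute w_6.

-92

w_2 = (-5) - 3·4 = -17
w_3 = (-17) - 3·(-5) = -2
w_4 = (-2) - 3·(-17) = 49
w_5 = 49 - 3·(-2) = 55
w_6 = 55 - 3·49 = -92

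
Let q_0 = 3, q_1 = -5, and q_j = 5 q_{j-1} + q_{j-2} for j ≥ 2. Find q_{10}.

q_2 = 5(-5) + 3 = -22
q_3 = 5(-22) + (-5) = -115
q_4 = 5(-115) + (-22) = -597
q_5 = 5(-597) + (-115) = -3100
q_6 = 5(-3100) + (-597) = -16097
q_7 = 5(-16097) + (-3100) = -83585
q_8 = 5(-83585) + (-16097) = -434022
q_9 = 5(-434022) + (-83585) = -2253695
q_{10} = 5(-2253695) + (-434022) = -11702497

-11702497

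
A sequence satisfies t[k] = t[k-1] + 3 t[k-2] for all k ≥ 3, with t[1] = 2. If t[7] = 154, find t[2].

Let t[2] = x.
t[3] = 6 + x
t[4] = 6 + 4x
t[5] = 24 + 7x
t[6] = 42 + 19x
t[7] = 114 + 40x
So 114 + 40x = 154, giving x = 1.

1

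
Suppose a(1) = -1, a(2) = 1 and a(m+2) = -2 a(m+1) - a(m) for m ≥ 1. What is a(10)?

1

a(3) = -2(1) - (-1) = -1
a(4) = -2(-1) - 1 = 1
a(5) = -2(1) - (-1) = -1
a(6) = -2(-1) - 1 = 1
a(7) = -2(1) - (-1) = -1
a(8) = -2(-1) - 1 = 1
a(9) = -2(1) - (-1) = -1
a(10) = -2(-1) - 1 = 1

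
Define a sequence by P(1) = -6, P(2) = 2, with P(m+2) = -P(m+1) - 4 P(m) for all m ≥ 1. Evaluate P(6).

P(3) = -2 - 4·(-6) = 22
P(4) = -22 - 4·2 = -30
P(5) = -(-30) - 4·22 = -58
P(6) = -(-58) - 4·(-30) = 178

178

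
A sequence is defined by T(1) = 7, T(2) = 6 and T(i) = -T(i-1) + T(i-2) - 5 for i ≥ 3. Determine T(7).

T(3) = -6 + 7 - 5 = -4
T(4) = -(-4) + 6 - 5 = 5
T(5) = -5 + (-4) - 5 = -14
T(6) = -(-14) + 5 - 5 = 14
T(7) = -14 + (-14) - 5 = -33

-33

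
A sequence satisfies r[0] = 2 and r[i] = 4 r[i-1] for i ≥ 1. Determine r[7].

32768

r[1] = 4*2 = 8
r[2] = 4*8 = 32
r[3] = 4*32 = 128
r[4] = 4*128 = 512
r[5] = 4*512 = 2048
r[6] = 4*2048 = 8192
r[7] = 4*8192 = 32768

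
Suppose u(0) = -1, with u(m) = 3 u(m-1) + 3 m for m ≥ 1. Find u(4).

u(1) = 3·(-1) + 3 = 0
u(2) = 3·0 + 6 = 6
u(3) = 3·6 + 9 = 27
u(4) = 3·27 + 12 = 93

93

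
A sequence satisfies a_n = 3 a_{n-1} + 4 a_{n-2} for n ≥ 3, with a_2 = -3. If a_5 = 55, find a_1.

4

Let a_1 = w.
a_3 = -9 + 4w
a_4 = -39 + 12w
a_5 = -153 + 52w
So -153 + 52w = 55, giving w = 4.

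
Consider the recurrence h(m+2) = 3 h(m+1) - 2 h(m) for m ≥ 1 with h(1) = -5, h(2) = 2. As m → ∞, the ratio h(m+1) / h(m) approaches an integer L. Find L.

2

The characteristic equation is r^2 - 3r + 2 = 0, which factors as (r - 2)(r - 1) = 0.
So the roots are 2 and 1. Since |2| > |1| and the coefficient of 2^m is non-zero, the ratio tends to 2.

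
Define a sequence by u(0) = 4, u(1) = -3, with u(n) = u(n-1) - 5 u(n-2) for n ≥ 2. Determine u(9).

6432

u(2) = (-3) - 5*4 = -23
u(3) = (-23) - 5*(-3) = -8
u(4) = (-8) - 5*(-23) = 107
u(5) = 107 - 5*(-8) = 147
u(6) = 147 - 5*107 = -388
u(7) = (-388) - 5*147 = -1123
u(8) = (-1123) - 5*(-388) = 817
u(9) = 817 - 5*(-1123) = 6432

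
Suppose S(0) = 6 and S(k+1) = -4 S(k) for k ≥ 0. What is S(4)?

S(1) = -4*6 = -24
S(2) = -4*(-24) = 96
S(3) = -4*96 = -384
S(4) = -4*(-384) = 1536

1536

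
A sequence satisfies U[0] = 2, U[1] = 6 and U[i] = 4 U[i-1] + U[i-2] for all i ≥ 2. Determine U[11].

11405774

U[2] = 4·6 + 2 = 26
U[3] = 4·26 + 6 = 110
U[4] = 4·110 + 26 = 466
U[5] = 4·466 + 110 = 1974
U[6] = 4·1974 + 466 = 8362
U[7] = 4·8362 + 1974 = 35422
U[8] = 4·35422 + 8362 = 150050
U[9] = 4·150050 + 35422 = 635622
U[10] = 4·635622 + 150050 = 2692538
U[11] = 4·2692538 + 635622 = 11405774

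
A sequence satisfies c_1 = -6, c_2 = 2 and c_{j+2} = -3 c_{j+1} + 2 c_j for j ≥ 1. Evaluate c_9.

c_3 = -3(2) + 2(-6) = -18
c_4 = -3(-18) + 2(2) = 58
c_5 = -3(58) + 2(-18) = -210
c_6 = -3(-210) + 2(58) = 746
c_7 = -3(746) + 2(-210) = -2658
c_8 = -3(-2658) + 2(746) = 9466
c_9 = -3(9466) + 2(-2658) = -33714

-33714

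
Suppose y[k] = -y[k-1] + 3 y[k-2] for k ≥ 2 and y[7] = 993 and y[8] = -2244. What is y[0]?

-1

Rearranging, y[k-2] = (y[k] + y[k-1]) / 3.
y[6] = (-2244 + 993) / 3 = -1251/3 = -417
y[5] = (993 + (-417)) / 3 = 576/3 = 192
y[4] = (-417 + 192) / 3 = -225/3 = -75
y[3] = (192 + (-75)) / 3 = 117/3 = 39
y[2] = (-75 + 39) / 3 = -36/3 = -12
y[1] = (39 + (-12)) / 3 = 27/3 = 9
y[0] = (-12 + 9) / 3 = -3/3 = -1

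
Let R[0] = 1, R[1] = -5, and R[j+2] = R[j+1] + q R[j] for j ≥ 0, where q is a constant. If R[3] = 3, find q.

-2

R[2] = -5 + q
R[3] = -5 - 4q
So -5 - 4q = 3, giving q = -2.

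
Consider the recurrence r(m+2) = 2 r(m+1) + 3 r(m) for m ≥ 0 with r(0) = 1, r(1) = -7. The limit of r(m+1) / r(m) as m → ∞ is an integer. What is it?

The characteristic equation is r^2 - 2r - 3 = 0, which factors as (r - 3)(r + 1) = 0.
So the roots are 3 and -1. Since |3| > |-1| and the coefficient of 3^m is non-zero, the ratio tends to 3.

3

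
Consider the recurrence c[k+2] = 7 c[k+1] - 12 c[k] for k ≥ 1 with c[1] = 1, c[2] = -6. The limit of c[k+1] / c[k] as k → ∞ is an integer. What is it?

4

The characteristic equation is r^2 - 7r + 12 = 0, which factors as (r - 4)(r - 3) = 0.
So the roots are 4 and 3. Since |4| > |3| and the coefficient of 4^k is non-zero, the ratio tends to 4.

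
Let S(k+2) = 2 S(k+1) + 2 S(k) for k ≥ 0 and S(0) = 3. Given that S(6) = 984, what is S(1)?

Let S(1) = x.
S(2) = 6 + 2x
S(3) = 12 + 6x
S(4) = 36 + 16x
S(5) = 96 + 44x
S(6) = 264 + 120x
So 264 + 120x = 984, giving x = 6.

6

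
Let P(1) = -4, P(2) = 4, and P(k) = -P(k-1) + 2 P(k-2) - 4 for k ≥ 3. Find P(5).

-56

P(3) = -4 + 2(-4) - 4 = -16
P(4) = -(-16) + 2(4) - 4 = 20
P(5) = -20 + 2(-16) - 4 = -56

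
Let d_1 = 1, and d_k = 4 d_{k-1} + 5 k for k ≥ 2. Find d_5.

1241

d_2 = 4(1) + 10 = 14
d_3 = 4(14) + 15 = 71
d_4 = 4(71) + 20 = 304
d_5 = 4(304) + 25 = 1241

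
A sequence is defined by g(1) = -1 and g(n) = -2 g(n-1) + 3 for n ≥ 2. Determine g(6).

g(2) = -2(-1) + 3 = 5
g(3) = -2(5) + 3 = -7
g(4) = -2(-7) + 3 = 17
g(5) = -2(17) + 3 = -31
g(6) = -2(-31) + 3 = 65

65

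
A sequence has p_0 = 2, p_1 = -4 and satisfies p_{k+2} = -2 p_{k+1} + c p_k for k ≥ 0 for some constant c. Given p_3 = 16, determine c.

-4

p_2 = 8 + 2c
p_3 = -16 - 8c
So -16 - 8c = 16, giving c = -4.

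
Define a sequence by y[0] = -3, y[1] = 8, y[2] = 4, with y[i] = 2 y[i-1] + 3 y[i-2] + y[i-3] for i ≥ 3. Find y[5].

247

y[3] = 2·4 + 3·8 + (-3) = 29
y[4] = 2·29 + 3·4 + 8 = 78
y[5] = 2·78 + 3·29 + 4 = 247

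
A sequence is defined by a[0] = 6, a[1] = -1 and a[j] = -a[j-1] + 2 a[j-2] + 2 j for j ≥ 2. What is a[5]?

-71

a[2] = -(-1) + 2(6) + 4 = 17
a[3] = -17 + 2(-1) + 6 = -13
a[4] = -(-13) + 2(17) + 8 = 55
a[5] = -55 + 2(-13) + 10 = -71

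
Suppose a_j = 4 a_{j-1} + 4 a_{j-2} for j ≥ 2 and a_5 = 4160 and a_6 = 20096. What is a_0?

Rearranging, a_{j-2} = (a_j - 4 a_{j-1}) / 4.
a_4 = (20096 - 4·4160) / 4 = 3456/4 = 864
a_3 = (4160 - 4·864) / 4 = 704/4 = 176
a_2 = (864 - 4·176) / 4 = 160/4 = 40
a_1 = (176 - 4·40) / 4 = 16/4 = 4
a_0 = (40 - 4·4) / 4 = 24/4 = 6

6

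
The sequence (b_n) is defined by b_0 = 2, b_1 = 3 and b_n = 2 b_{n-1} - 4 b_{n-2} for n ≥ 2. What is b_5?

b_2 = 2(3) - 4(2) = -2
b_3 = 2(-2) - 4(3) = -16
b_4 = 2(-16) - 4(-2) = -24
b_5 = 2(-24) - 4(-16) = 16

16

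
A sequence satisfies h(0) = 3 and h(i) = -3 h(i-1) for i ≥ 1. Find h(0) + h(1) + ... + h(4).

h(1) = -3*3 = -9
h(2) = -3*(-9) = 27
h(3) = -3*27 = -81
h(4) = -3*(-81) = 243
Sum = 3 + (-9) + 27 + (-81) + 243 = 183

183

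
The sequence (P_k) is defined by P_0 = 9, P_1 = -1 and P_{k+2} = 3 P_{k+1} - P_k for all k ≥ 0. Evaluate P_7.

P_2 = 3*(-1) - 9 = -12
P_3 = 3*(-12) - (-1) = -35
P_4 = 3*(-35) - (-12) = -93
P_5 = 3*(-93) - (-35) = -244
P_6 = 3*(-244) - (-93) = -639
P_7 = 3*(-639) - (-244) = -1673

-1673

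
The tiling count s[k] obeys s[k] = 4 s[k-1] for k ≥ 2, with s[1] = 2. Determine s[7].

s[2] = 4·2 = 8
s[3] = 4·8 = 32
s[4] = 4·32 = 128
s[5] = 4·128 = 512
s[6] = 4·512 = 2048
s[7] = 4·2048 = 8192

8192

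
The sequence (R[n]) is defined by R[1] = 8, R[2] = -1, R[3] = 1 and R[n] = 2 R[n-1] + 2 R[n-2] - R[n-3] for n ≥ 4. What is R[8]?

R[4] = 2(1) + 2(-1) - 8 = -8
R[5] = 2(-8) + 2(1) - (-1) = -13
R[6] = 2(-13) + 2(-8) - 1 = -43
R[7] = 2(-43) + 2(-13) - (-8) = -104
R[8] = 2(-104) + 2(-43) - (-13) = -281

-281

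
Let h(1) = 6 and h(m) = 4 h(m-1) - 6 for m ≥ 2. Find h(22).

The fixed point is -6/(1 - 4) = 2, so h(m) - 2 = 4(h(m-1) - 2).
Hence h(m) = 4·4^{m-1} + 2.
h(22) = 4·4^{21} + 2 = 4·4398046511104 + 2 = 17592186044418.

17592186044418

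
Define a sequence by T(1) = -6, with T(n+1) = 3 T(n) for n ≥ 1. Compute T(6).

T(2) = 3·(-6) = -18
T(3) = 3·(-18) = -54
T(4) = 3·(-54) = -162
T(5) = 3·(-162) = -486
T(6) = 3·(-486) = -1458

-1458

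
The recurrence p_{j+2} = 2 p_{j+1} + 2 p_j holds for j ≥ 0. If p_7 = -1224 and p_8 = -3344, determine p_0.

Rearranging, p_{j-2} = (p_j - 2 p_{j-1}) / 2.
p_6 = (-3344 - 2(-1224)) / 2 = -896/2 = -448
p_5 = (-1224 - 2(-448)) / 2 = -328/2 = -164
p_4 = (-448 - 2(-164)) / 2 = -120/2 = -60
p_3 = (-164 - 2(-60)) / 2 = -44/2 = -22
p_2 = (-60 - 2(-22)) / 2 = -16/2 = -8
p_1 = (-22 - 2(-8)) / 2 = -6/2 = -3
p_0 = (-8 - 2(-3)) / 2 = -2/2 = -1

-1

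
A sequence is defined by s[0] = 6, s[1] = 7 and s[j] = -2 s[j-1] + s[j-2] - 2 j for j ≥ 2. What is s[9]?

s[2] = -2(7) + 6 - 4 = -12
s[3] = -2(-12) + 7 - 6 = 25
s[4] = -2(25) + (-12) - 8 = -70
s[5] = -2(-70) + 25 - 10 = 155
s[6] = -2(155) + (-70) - 12 = -392
s[7] = -2(-392) + 155 - 14 = 925
s[8] = -2(925) + (-392) - 16 = -2258
s[9] = -2(-2258) + 925 - 18 = 5423

5423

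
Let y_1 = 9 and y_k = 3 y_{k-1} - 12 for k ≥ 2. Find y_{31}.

617673396283953

The fixed point is -12/(1 - 3) = 6, so y_k - 6 = 3(y_{k-1} - 6).
Hence y_k = 3·3^{k-1} + 6.
y_{31} = 3·3^{30} + 6 = 3·205891132094649 + 6 = 617673396283953.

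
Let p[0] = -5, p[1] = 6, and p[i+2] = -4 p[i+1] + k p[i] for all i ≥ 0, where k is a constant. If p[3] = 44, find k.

p[2] = -24 - 5k
p[3] = 96 + 26k
So 96 + 26k = 44, giving k = -2.

-2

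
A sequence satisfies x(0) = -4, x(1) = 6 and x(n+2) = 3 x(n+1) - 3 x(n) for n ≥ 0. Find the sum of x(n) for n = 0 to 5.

x(2) = 3·6 - 3·(-4) = 30
x(3) = 3·30 - 3·6 = 72
x(4) = 3·72 - 3·30 = 126
x(5) = 3·126 - 3·72 = 162
Sum = (-4) + 6 + 30 + 72 + 126 + 162 = 392

392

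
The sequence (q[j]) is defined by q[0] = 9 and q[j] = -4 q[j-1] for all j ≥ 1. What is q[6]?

q[1] = -4(9) = -36
q[2] = -4(-36) = 144
q[3] = -4(144) = -576
q[4] = -4(-576) = 2304
q[5] = -4(2304) = -9216
q[6] = -4(-9216) = 36864

36864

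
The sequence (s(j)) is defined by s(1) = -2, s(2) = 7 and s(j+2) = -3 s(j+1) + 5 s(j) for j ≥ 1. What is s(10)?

s(3) = -3*7 + 5*(-2) = -31
s(4) = -3*(-31) + 5*7 = 128
s(5) = -3*128 + 5*(-31) = -539
s(6) = -3*(-539) + 5*128 = 2257
s(7) = -3*2257 + 5*(-539) = -9466
s(8) = -3*(-9466) + 5*2257 = 39683
s(9) = -3*39683 + 5*(-9466) = -166379
s(10) = -3*(-166379) + 5*39683 = 697552

697552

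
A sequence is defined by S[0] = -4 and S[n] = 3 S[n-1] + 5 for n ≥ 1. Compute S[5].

S[1] = 3(-4) + 5 = -7
S[2] = 3(-7) + 5 = -16
S[3] = 3(-16) + 5 = -43
S[4] = 3(-43) + 5 = -124
S[5] = 3(-124) + 5 = -367

-367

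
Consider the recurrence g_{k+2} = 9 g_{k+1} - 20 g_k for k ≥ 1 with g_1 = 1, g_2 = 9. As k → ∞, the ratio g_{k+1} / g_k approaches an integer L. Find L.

The characteristic equation is r^2 - 9r + 20 = 0, which factors as (r - 5)(r - 4) = 0.
So the roots are 5 and 4. Since |5| > |4| and the coefficient of 5^k is non-zero, the ratio tends to 5.

5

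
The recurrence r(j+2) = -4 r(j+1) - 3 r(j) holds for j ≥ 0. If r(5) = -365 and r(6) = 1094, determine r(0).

2

Rearranging, r(j-2) = (r(j) + 4 r(j-1)) / -3.
r(4) = (1094 + 4·(-365)) / -3 = -366/-3 = 122
r(3) = (-365 + 4·122) / -3 = 123/-3 = -41
r(2) = (122 + 4·(-41)) / -3 = -42/-3 = 14
r(1) = (-41 + 4·14) / -3 = 15/-3 = -5
r(0) = (14 + 4·(-5)) / -3 = -6/-3 = 2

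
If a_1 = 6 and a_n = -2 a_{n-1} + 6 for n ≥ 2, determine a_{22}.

-8388606

The fixed point is 6/(1 + 2) = 2, so a_n - 2 = -2(a_{n-1} - 2).
Hence a_n = 4·(-2)^{n-1} + 2.
a_{22} = 4·(-2)^{21} + 2 = 4·-2097152 + 2 = -8388606.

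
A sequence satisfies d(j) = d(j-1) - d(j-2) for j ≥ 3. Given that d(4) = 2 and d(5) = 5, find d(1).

Rearranging, d(j-2) = -(d(j) - d(j-1)).
d(3) = -(5 - 2) = -3
d(2) = -(2 - (-3)) = -5
d(1) = -(-3 - (-5)) = -2

-2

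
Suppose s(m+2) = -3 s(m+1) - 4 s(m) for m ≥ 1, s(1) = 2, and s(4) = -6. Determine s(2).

-6

Let s(2) = y.
s(3) = -8 - 3y
s(4) = 24 + 5y
So 24 + 5y = -6, giving y = -6.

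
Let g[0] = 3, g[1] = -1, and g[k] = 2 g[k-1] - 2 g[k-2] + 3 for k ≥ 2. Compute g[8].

g[2] = 2*(-1) - 2*3 + 3 = -5
g[3] = 2*(-5) - 2*(-1) + 3 = -5
g[4] = 2*(-5) - 2*(-5) + 3 = 3
g[5] = 2*3 - 2*(-5) + 3 = 19
g[6] = 2*19 - 2*3 + 3 = 35
g[7] = 2*35 - 2*19 + 3 = 35
g[8] = 2*35 - 2*35 + 3 = 3

3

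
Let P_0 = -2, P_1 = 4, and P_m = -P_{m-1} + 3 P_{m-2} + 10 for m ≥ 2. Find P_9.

P_2 = -4 + 3(-2) + 10 = 0
P_3 = -0 + 3(4) + 10 = 22
P_4 = -22 + 3(0) + 10 = -12
P_5 = -(-12) + 3(22) + 10 = 88
P_6 = -88 + 3(-12) + 10 = -114
P_7 = -(-114) + 3(88) + 10 = 388
P_8 = -388 + 3(-114) + 10 = -720
P_9 = -(-720) + 3(388) + 10 = 1894

1894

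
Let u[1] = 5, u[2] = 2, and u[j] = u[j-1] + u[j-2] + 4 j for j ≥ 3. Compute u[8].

410

u[3] = 2 + 5 + 12 = 19
u[4] = 19 + 2 + 16 = 37
u[5] = 37 + 19 + 20 = 76
u[6] = 76 + 37 + 24 = 137
u[7] = 137 + 76 + 28 = 241
u[8] = 241 + 137 + 32 = 410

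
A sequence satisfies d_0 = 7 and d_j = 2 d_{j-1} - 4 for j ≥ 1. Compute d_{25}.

The fixed point is -4/(1 - 2) = 4, so d_j - 4 = 2(d_{j-1} - 4).
Hence d_j = 3·2^j + 4.
d_{25} = 3·2^{25} + 4 = 3·33554432 + 4 = 100663300.

100663300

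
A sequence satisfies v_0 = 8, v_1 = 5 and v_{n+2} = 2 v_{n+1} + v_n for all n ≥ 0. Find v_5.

241

v_2 = 2*5 + 8 = 18
v_3 = 2*18 + 5 = 41
v_4 = 2*41 + 18 = 100
v_5 = 2*100 + 41 = 241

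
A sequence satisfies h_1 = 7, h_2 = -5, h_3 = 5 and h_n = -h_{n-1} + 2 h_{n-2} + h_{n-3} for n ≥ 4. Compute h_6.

-24

h_4 = -5 + 2·(-5) + 7 = -8
h_5 = -(-8) + 2·5 + (-5) = 13
h_6 = -13 + 2·(-8) + 5 = -24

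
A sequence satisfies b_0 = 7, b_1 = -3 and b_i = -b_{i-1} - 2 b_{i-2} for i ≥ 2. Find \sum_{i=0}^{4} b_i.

15

b_2 = -(-3) - 2*7 = -11
b_3 = -(-11) - 2*(-3) = 17
b_4 = -17 - 2*(-11) = 5
Sum = 7 + (-3) + (-11) + 17 + 5 = 15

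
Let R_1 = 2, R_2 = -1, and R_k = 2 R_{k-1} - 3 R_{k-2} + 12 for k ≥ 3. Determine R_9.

R_3 = 2*(-1) - 3*2 + 12 = 4
R_4 = 2*4 - 3*(-1) + 12 = 23
R_5 = 2*23 - 3*4 + 12 = 46
R_6 = 2*46 - 3*23 + 12 = 35
R_7 = 2*35 - 3*46 + 12 = -56
R_8 = 2*(-56) - 3*35 + 12 = -205
R_9 = 2*(-205) - 3*(-56) + 12 = -230

-230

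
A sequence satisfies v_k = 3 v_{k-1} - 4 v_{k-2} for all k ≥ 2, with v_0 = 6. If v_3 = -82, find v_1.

-2

Let v_1 = x.
v_2 = -24 + 3x
v_3 = -72 + 5x
So -72 + 5x = -82, giving x = -2.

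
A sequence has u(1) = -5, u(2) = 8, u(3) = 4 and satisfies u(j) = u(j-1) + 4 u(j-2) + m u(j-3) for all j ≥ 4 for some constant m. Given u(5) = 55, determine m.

1

u(4) = 36 - 5m
u(5) = 52 + 3m
So 52 + 3m = 55, giving m = 1.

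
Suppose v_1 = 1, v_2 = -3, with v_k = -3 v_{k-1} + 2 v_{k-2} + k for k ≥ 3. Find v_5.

v_3 = -3(-3) + 2(1) + 3 = 14
v_4 = -3(14) + 2(-3) + 4 = -44
v_5 = -3(-44) + 2(14) + 5 = 165

165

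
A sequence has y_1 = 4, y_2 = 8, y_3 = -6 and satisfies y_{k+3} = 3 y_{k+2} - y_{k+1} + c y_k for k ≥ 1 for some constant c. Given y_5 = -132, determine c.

-3

y_4 = -26 + 4c
y_5 = -72 + 20c
So -72 + 20c = -132, giving c = -3.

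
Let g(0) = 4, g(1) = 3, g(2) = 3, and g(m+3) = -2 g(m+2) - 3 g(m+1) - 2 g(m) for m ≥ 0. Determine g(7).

33

g(3) = -2(3) - 3(3) - 2(4) = -23
g(4) = -2(-23) - 3(3) - 2(3) = 31
g(5) = -2(31) - 3(-23) - 2(3) = 1
g(6) = -2(1) - 3(31) - 2(-23) = -49
g(7) = -2(-49) - 3(1) - 2(31) = 33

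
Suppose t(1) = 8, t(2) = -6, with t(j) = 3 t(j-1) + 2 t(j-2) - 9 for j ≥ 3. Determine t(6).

-696

t(3) = 3·(-6) + 2·8 - 9 = -11
t(4) = 3·(-11) + 2·(-6) - 9 = -54
t(5) = 3·(-54) + 2·(-11) - 9 = -193
t(6) = 3·(-193) + 2·(-54) - 9 = -696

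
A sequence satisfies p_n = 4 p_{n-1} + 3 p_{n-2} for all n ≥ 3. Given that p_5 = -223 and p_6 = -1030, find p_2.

Rearranging, p_{n-2} = (p_n - 4 p_{n-1}) / 3.
p_4 = (-1030 - 4·(-223)) / 3 = -138/3 = -46
p_3 = (-223 - 4·(-46)) / 3 = -39/3 = -13
p_2 = (-46 - 4·(-13)) / 3 = 6/3 = 2

2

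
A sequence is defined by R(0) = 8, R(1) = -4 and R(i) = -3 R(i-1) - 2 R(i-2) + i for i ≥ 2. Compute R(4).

R(2) = -3(-4) - 2(8) + 2 = -2
R(3) = -3(-2) - 2(-4) + 3 = 17
R(4) = -3(17) - 2(-2) + 4 = -43

-43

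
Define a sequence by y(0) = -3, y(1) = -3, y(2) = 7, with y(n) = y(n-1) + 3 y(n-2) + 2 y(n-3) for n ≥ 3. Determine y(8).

7

y(3) = 7 + 3(-3) + 2(-3) = -8
y(4) = (-8) + 3(7) + 2(-3) = 7
y(5) = 7 + 3(-8) + 2(7) = -3
y(6) = (-3) + 3(7) + 2(-8) = 2
y(7) = 2 + 3(-3) + 2(7) = 7
y(8) = 7 + 3(2) + 2(-3) = 7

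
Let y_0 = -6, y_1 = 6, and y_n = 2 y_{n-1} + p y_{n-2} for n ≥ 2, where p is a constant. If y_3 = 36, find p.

y_2 = 12 - 6p
y_3 = 24 - 6p
So 24 - 6p = 36, giving p = -2.

-2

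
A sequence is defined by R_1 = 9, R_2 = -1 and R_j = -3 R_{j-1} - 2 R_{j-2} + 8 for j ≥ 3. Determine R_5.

-71

R_3 = -3·(-1) - 2·9 + 8 = -7
R_4 = -3·(-7) - 2·(-1) + 8 = 31
R_5 = -3·31 - 2·(-7) + 8 = -71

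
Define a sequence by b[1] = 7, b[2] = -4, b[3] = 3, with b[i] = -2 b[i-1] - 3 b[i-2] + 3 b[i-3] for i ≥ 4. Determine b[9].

b[4] = -2(3) - 3(-4) + 3(7) = 27
b[5] = -2(27) - 3(3) + 3(-4) = -75
b[6] = -2(-75) - 3(27) + 3(3) = 78
b[7] = -2(78) - 3(-75) + 3(27) = 150
b[8] = -2(150) - 3(78) + 3(-75) = -759
b[9] = -2(-759) - 3(150) + 3(78) = 1302

1302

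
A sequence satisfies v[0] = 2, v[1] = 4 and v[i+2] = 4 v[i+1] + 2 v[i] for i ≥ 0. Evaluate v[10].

3041600

v[2] = 4·4 + 2·2 = 20
v[3] = 4·20 + 2·4 = 88
v[4] = 4·88 + 2·20 = 392
v[5] = 4·392 + 2·88 = 1744
v[6] = 4·1744 + 2·392 = 7760
v[7] = 4·7760 + 2·1744 = 34528
v[8] = 4·34528 + 2·7760 = 153632
v[9] = 4·153632 + 2·34528 = 683584
v[10] = 4·683584 + 2·153632 = 3041600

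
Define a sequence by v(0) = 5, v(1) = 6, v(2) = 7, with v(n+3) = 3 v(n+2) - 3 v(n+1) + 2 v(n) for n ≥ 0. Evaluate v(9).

v(3) = 3(7) - 3(6) + 2(5) = 13
v(4) = 3(13) - 3(7) + 2(6) = 30
v(5) = 3(30) - 3(13) + 2(7) = 65
v(6) = 3(65) - 3(30) + 2(13) = 131
v(7) = 3(131) - 3(65) + 2(30) = 258
v(8) = 3(258) - 3(131) + 2(65) = 511
v(9) = 3(511) - 3(258) + 2(131) = 1021

1021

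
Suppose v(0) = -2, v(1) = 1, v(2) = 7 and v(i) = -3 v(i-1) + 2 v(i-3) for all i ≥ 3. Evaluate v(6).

601

v(3) = -3(7) + 2(-2) = -25
v(4) = -3(-25) + 2(1) = 77
v(5) = -3(77) + 2(7) = -217
v(6) = -3(-217) + 2(-25) = 601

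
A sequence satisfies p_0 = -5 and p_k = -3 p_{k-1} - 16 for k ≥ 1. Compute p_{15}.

The fixed point is -16/(1 + 3) = -4, so p_k + 4 = -3(p_{k-1} + 4).
Hence p_k = -1·(-3)^k - 4.
p_{15} = -1·(-3)^{15} - 4 = -1·-14348907 - 4 = 14348903.

14348903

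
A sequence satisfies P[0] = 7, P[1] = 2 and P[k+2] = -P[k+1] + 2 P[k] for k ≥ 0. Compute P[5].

-48

P[2] = -2 + 2*7 = 12
P[3] = -12 + 2*2 = -8
P[4] = -(-8) + 2*12 = 32
P[5] = -32 + 2*(-8) = -48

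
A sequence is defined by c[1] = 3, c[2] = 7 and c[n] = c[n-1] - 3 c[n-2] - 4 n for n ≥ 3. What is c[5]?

-29

c[3] = 7 - 3(3) - 12 = -14
c[4] = (-14) - 3(7) - 16 = -51
c[5] = (-51) - 3(-14) - 20 = -29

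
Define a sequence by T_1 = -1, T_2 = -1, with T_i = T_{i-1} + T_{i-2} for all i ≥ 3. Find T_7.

T_3 = (-1) + (-1) = -2
T_4 = (-2) + (-1) = -3
T_5 = (-3) + (-2) = -5
T_6 = (-5) + (-3) = -8
T_7 = (-8) + (-5) = -13

-13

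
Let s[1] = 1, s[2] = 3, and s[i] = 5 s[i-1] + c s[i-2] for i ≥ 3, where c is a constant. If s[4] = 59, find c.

s[3] = 15 + c
s[4] = 75 + 8c
So 75 + 8c = 59, giving c = -2.

-2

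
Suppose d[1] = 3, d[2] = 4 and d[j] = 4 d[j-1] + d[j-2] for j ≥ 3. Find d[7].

6083

d[3] = 4·4 + 3 = 19
d[4] = 4·19 + 4 = 80
d[5] = 4·80 + 19 = 339
d[6] = 4·339 + 80 = 1436
d[7] = 4·1436 + 339 = 6083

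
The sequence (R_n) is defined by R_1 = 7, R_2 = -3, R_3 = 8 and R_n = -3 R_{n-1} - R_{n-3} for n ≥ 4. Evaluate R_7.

919

R_4 = -3·8 - 7 = -31
R_5 = -3·(-31) - (-3) = 96
R_6 = -3·96 - 8 = -296
R_7 = -3·(-296) - (-31) = 919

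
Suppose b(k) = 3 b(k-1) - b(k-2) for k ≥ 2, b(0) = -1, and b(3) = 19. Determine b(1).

2

Let b(1) = z.
b(2) = 1 + 3z
b(3) = 3 + 8z
So 3 + 8z = 19, giving z = 2.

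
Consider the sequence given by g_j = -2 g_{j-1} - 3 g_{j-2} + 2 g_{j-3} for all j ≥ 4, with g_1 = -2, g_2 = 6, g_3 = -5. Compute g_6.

-76

g_4 = -2(-5) - 3(6) + 2(-2) = -12
g_5 = -2(-12) - 3(-5) + 2(6) = 51
g_6 = -2(51) - 3(-12) + 2(-5) = -76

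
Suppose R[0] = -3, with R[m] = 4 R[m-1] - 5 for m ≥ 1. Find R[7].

R[1] = 4(-3) - 5 = -17
R[2] = 4(-17) - 5 = -73
R[3] = 4(-73) - 5 = -297
R[4] = 4(-297) - 5 = -1193
R[5] = 4(-1193) - 5 = -4777
R[6] = 4(-4777) - 5 = -19113
R[7] = 4(-19113) - 5 = -76457

-76457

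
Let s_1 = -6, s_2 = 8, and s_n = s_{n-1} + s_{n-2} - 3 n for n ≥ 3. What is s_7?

s_3 = 8 + (-6) - 9 = -7
s_4 = (-7) + 8 - 12 = -11
s_5 = (-11) + (-7) - 15 = -33
s_6 = (-33) + (-11) - 18 = -62
s_7 = (-62) + (-33) - 21 = -116

-116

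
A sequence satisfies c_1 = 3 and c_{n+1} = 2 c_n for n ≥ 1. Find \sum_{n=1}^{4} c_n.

45

c_2 = 2(3) = 6
c_3 = 2(6) = 12
c_4 = 2(12) = 24
Sum = 3 + 6 + 12 + 24 = 45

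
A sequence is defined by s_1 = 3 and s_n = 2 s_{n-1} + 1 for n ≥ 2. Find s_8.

511

s_2 = 2(3) + 1 = 7
s_3 = 2(7) + 1 = 15
s_4 = 2(15) + 1 = 31
s_5 = 2(31) + 1 = 63
s_6 = 2(63) + 1 = 127
s_7 = 2(127) + 1 = 255
s_8 = 2(255) + 1 = 511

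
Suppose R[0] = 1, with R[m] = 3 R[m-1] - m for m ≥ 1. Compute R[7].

R[1] = 3(1) - 1 = 2
R[2] = 3(2) - 2 = 4
R[3] = 3(4) - 3 = 9
R[4] = 3(9) - 4 = 23
R[5] = 3(23) - 5 = 64
R[6] = 3(64) - 6 = 186
R[7] = 3(186) - 7 = 551

551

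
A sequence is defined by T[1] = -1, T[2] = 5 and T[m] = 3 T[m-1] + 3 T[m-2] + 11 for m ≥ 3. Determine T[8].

20021

T[3] = 3*5 + 3*(-1) + 11 = 23
T[4] = 3*23 + 3*5 + 11 = 95
T[5] = 3*95 + 3*23 + 11 = 365
T[6] = 3*365 + 3*95 + 11 = 1391
T[7] = 3*1391 + 3*365 + 11 = 5279
T[8] = 3*5279 + 3*1391 + 11 = 20021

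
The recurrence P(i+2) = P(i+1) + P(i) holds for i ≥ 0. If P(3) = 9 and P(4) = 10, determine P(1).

Rearranging, P(i-2) = P(i) - P(i-1).
P(2) = 10 - 9 = 1
P(1) = 9 - 1 = 8

8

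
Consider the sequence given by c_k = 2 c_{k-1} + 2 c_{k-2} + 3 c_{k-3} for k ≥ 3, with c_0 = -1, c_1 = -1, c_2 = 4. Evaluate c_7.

335

c_3 = 2·4 + 2·(-1) + 3·(-1) = 3
c_4 = 2·3 + 2·4 + 3·(-1) = 11
c_5 = 2·11 + 2·3 + 3·4 = 40
c_6 = 2·40 + 2·11 + 3·3 = 111
c_7 = 2·111 + 2·40 + 3·11 = 335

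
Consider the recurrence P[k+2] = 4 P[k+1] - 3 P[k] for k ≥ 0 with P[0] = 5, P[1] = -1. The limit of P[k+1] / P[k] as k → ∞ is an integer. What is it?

3

The characteristic equation is r^2 - 4r + 3 = 0, which factors as (r - 3)(r - 1) = 0.
So the roots are 3 and 1. Since |3| > |1| and the coefficient of 3^k is non-zero, the ratio tends to 3.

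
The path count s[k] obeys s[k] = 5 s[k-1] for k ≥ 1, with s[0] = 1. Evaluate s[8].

390625

s[1] = 5*1 = 5
s[2] = 5*5 = 25
s[3] = 5*25 = 125
s[4] = 5*125 = 625
s[5] = 5*625 = 3125
s[6] = 5*3125 = 15625
s[7] = 5*15625 = 78125
s[8] = 5*78125 = 390625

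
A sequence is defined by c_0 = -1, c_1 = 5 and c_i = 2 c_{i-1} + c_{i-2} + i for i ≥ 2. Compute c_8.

c_2 = 2·5 + (-1) + 2 = 11
c_3 = 2·11 + 5 + 3 = 30
c_4 = 2·30 + 11 + 4 = 75
c_5 = 2·75 + 30 + 5 = 185
c_6 = 2·185 + 75 + 6 = 451
c_7 = 2·451 + 185 + 7 = 1094
c_8 = 2·1094 + 451 + 8 = 2647

2647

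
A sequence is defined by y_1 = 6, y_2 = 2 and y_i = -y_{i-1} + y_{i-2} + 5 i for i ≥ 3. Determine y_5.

y_3 = -2 + 6 + 15 = 19
y_4 = -19 + 2 + 20 = 3
y_5 = -3 + 19 + 25 = 41

41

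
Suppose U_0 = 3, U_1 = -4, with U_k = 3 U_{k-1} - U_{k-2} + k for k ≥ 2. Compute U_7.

U_2 = 3·(-4) - 3 + 2 = -13
U_3 = 3·(-13) - (-4) + 3 = -32
U_4 = 3·(-32) - (-13) + 4 = -79
U_5 = 3·(-79) - (-32) + 5 = -200
U_6 = 3·(-200) - (-79) + 6 = -515
U_7 = 3·(-515) - (-200) + 7 = -1338

-1338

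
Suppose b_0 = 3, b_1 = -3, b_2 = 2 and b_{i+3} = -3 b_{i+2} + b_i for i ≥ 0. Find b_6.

b_3 = -3*2 + 3 = -3
b_4 = -3*(-3) + (-3) = 6
b_5 = -3*6 + 2 = -16
b_6 = -3*(-16) + (-3) = 45

45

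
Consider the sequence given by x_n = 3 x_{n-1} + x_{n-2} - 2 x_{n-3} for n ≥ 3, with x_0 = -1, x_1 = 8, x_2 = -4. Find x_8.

-2296

x_3 = 3*(-4) + 8 - 2*(-1) = -2
x_4 = 3*(-2) + (-4) - 2*8 = -26
x_5 = 3*(-26) + (-2) - 2*(-4) = -72
x_6 = 3*(-72) + (-26) - 2*(-2) = -238
x_7 = 3*(-238) + (-72) - 2*(-26) = -734
x_8 = 3*(-734) + (-238) - 2*(-72) = -2296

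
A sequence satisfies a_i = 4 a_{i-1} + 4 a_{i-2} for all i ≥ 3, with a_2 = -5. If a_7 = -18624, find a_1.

Let a_1 = z.
a_3 = -20 + 4z
a_4 = -100 + 16z
a_5 = -480 + 80z
a_6 = -2320 + 384z
a_7 = -11200 + 1856z
So -11200 + 1856z = -18624, giving z = -4.

-4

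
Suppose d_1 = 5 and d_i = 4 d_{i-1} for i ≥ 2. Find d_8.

d_2 = 4*5 = 20
d_3 = 4*20 = 80
d_4 = 4*80 = 320
d_5 = 4*320 = 1280
d_6 = 4*1280 = 5120
d_7 = 4*5120 = 20480
d_8 = 4*20480 = 81920

81920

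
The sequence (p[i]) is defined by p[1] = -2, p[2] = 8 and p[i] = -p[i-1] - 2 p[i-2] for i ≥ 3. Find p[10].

-124

p[3] = -8 - 2(-2) = -4
p[4] = -(-4) - 2(8) = -12
p[5] = -(-12) - 2(-4) = 20
p[6] = -20 - 2(-12) = 4
p[7] = -4 - 2(20) = -44
p[8] = -(-44) - 2(4) = 36
p[9] = -36 - 2(-44) = 52
p[10] = -52 - 2(36) = -124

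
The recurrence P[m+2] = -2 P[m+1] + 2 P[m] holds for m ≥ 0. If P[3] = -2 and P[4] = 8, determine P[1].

Rearranging, P[m-2] = (P[m] + 2 P[m-1]) / 2.
P[2] = (8 + 2·(-2)) / 2 = 4/2 = 2
P[1] = (-2 + 2·2) / 2 = 2/2 = 1

1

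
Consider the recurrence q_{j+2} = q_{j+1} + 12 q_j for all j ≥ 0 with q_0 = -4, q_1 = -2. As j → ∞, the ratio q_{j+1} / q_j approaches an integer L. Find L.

4

The characteristic equation is r^2 - r - 12 = 0, which factors as (r - 4)(r + 3) = 0.
So the roots are 4 and -3. Since |4| > |-3| and the coefficient of 4^j is non-zero, the ratio tends to 4.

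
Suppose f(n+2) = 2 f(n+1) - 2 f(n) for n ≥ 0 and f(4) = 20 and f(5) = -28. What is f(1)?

7

Rearranging, f(n-2) = (f(n) - 2 f(n-1)) / -2.
f(3) = (-28 - 2*20) / -2 = -68/-2 = 34
f(2) = (20 - 2*34) / -2 = -48/-2 = 24
f(1) = (34 - 2*24) / -2 = -14/-2 = 7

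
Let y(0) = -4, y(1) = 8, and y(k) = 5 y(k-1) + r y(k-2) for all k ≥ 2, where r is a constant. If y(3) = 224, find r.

y(2) = 40 - 4r
y(3) = 200 - 12r
So 200 - 12r = 224, giving r = -2.

-2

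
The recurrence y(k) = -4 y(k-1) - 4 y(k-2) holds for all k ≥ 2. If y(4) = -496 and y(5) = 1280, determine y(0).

Rearranging, y(k-2) = (y(k) + 4 y(k-1)) / -4.
y(3) = (1280 + 4(-496)) / -4 = -704/-4 = 176
y(2) = (-496 + 4(176)) / -4 = 208/-4 = -52
y(1) = (176 + 4(-52)) / -4 = -32/-4 = 8
y(0) = (-52 + 4(8)) / -4 = -20/-4 = 5

5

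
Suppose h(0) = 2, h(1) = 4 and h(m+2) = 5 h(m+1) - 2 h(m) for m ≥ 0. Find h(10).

2954536

h(2) = 5*4 - 2*2 = 16
h(3) = 5*16 - 2*4 = 72
h(4) = 5*72 - 2*16 = 328
h(5) = 5*328 - 2*72 = 1496
h(6) = 5*1496 - 2*328 = 6824
h(7) = 5*6824 - 2*1496 = 31128
h(8) = 5*31128 - 2*6824 = 141992
h(9) = 5*141992 - 2*31128 = 647704
h(10) = 5*647704 - 2*141992 = 2954536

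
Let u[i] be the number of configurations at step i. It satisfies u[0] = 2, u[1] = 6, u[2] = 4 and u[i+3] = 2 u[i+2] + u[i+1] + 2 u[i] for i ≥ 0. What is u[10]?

17452

u[3] = 2(4) + 6 + 2(2) = 18
u[4] = 2(18) + 4 + 2(6) = 52
u[5] = 2(52) + 18 + 2(4) = 130
u[6] = 2(130) + 52 + 2(18) = 348
u[7] = 2(348) + 130 + 2(52) = 930
u[8] = 2(930) + 348 + 2(130) = 2468
u[9] = 2(2468) + 930 + 2(348) = 6562
u[10] = 2(6562) + 2468 + 2(930) = 17452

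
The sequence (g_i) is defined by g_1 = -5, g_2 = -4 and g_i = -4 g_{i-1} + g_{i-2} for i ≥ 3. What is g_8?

-15432

g_3 = -4(-4) + (-5) = 11
g_4 = -4(11) + (-4) = -48
g_5 = -4(-48) + 11 = 203
g_6 = -4(203) + (-48) = -860
g_7 = -4(-860) + 203 = 3643
g_8 = -4(3643) + (-860) = -15432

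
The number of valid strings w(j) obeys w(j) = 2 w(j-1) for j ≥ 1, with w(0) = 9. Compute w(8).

2304

w(1) = 2*9 = 18
w(2) = 2*18 = 36
w(3) = 2*36 = 72
w(4) = 2*72 = 144
w(5) = 2*144 = 288
w(6) = 2*288 = 576
w(7) = 2*576 = 1152
w(8) = 2*1152 = 2304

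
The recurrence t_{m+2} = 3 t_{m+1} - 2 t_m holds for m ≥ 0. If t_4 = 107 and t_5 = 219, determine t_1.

Rearranging, t_{m-2} = (t_m - 3 t_{m-1}) / -2.
t_3 = (219 - 3(107)) / -2 = -102/-2 = 51
t_2 = (107 - 3(51)) / -2 = -46/-2 = 23
t_1 = (51 - 3(23)) / -2 = -18/-2 = 9

9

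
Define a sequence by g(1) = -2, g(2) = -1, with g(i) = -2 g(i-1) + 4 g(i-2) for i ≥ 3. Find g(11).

-41472

g(3) = -2*(-1) + 4*(-2) = -6
g(4) = -2*(-6) + 4*(-1) = 8
g(5) = -2*8 + 4*(-6) = -40
g(6) = -2*(-40) + 4*8 = 112
g(7) = -2*112 + 4*(-40) = -384
g(8) = -2*(-384) + 4*112 = 1216
g(9) = -2*1216 + 4*(-384) = -3968
g(10) = -2*(-3968) + 4*1216 = 12800
g(11) = -2*12800 + 4*(-3968) = -41472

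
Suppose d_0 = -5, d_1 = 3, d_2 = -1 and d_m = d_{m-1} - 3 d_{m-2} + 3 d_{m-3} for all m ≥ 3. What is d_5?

59

d_3 = (-1) - 3(3) + 3(-5) = -25
d_4 = (-25) - 3(-1) + 3(3) = -13
d_5 = (-13) - 3(-25) + 3(-1) = 59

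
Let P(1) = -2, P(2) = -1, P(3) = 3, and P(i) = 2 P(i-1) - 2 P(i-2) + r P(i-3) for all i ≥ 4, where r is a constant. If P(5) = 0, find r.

P(4) = 8 - 2r
P(5) = 10 - 5r
So 10 - 5r = 0, giving r = 2.

2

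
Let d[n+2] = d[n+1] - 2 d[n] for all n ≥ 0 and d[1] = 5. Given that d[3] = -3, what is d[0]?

-1

Let d[0] = y.
d[2] = 5 - 2y
d[3] = -5 - 2y
So -5 - 2y = -3, giving y = -1.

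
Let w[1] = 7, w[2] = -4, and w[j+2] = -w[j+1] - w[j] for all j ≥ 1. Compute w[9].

w[3] = -(-4) - 7 = -3
w[4] = -(-3) - (-4) = 7
w[5] = -7 - (-3) = -4
w[6] = -(-4) - 7 = -3
w[7] = -(-3) - (-4) = 7
w[8] = -7 - (-3) = -4
w[9] = -(-4) - 7 = -3

-3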